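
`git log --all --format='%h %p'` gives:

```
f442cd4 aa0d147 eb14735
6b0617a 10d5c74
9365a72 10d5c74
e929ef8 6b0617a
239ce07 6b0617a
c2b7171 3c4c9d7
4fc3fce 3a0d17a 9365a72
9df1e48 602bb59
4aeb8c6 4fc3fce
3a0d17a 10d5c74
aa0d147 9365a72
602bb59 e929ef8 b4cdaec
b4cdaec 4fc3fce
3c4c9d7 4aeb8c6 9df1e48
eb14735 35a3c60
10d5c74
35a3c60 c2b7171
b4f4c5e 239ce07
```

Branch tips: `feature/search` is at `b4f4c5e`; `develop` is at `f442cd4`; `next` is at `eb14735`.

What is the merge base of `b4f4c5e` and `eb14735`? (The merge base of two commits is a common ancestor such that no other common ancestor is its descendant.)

Ancestors of b4f4c5e: {10d5c74, 239ce07, 6b0617a, b4f4c5e}.
Ancestors of eb14735: {10d5c74, 35a3c60, 3a0d17a, 3c4c9d7, 4aeb8c6, 4fc3fce, 602bb59, 6b0617a, 9365a72, 9df1e48, b4cdaec, c2b7171, e929ef8, eb14735}.
Common ancestors: {10d5c74, 6b0617a}.
Among these, 6b0617a is not an ancestor of any other common ancestor — it is the merge base.

6b0617a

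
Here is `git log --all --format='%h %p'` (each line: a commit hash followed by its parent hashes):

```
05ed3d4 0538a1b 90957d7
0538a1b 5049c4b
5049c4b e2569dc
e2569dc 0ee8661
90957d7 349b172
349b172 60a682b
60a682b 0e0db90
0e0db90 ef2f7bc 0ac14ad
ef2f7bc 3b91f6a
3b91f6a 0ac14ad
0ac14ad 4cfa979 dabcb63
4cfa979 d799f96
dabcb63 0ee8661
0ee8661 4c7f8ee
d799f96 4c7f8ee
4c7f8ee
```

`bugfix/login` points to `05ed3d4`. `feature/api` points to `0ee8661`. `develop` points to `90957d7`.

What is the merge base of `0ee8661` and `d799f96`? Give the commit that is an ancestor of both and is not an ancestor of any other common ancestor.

Ancestors of 0ee8661: {0ee8661, 4c7f8ee}.
Ancestors of d799f96: {4c7f8ee, d799f96}.
Common ancestors: {4c7f8ee}.
The only common ancestor is 4c7f8ee, so it is the merge base.

4c7f8ee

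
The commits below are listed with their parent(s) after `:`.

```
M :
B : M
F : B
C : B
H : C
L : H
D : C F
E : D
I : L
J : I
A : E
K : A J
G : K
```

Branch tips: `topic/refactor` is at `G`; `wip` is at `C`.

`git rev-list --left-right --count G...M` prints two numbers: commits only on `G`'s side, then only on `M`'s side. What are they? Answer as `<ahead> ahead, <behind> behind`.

Reachable from G: {A, B, C, D, E, F, G, H, I, J, K, L, M}.
Reachable from M: {M}.
Only in G's history (ahead): {A, B, C, D, E, F, G, H, I, J, K, L} — 12.
Only in M's history (behind): {} — 0.

12 ahead, 0 behind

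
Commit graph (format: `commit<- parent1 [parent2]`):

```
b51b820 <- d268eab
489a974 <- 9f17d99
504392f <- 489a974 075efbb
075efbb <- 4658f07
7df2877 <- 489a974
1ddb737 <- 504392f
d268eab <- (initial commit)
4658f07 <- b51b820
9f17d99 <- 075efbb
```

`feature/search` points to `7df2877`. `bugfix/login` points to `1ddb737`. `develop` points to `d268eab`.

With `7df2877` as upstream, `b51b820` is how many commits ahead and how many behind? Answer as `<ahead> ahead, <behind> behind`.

Reachable from b51b820: {b51b820, d268eab}.
Reachable from 7df2877: {075efbb, 4658f07, 489a974, 7df2877, 9f17d99, b51b820, d268eab}.
Only in b51b820's history (ahead): {} — 0.
Only in 7df2877's history (behind): {075efbb, 4658f07, 489a974, 7df2877, 9f17d99} — 5.

0 ahead, 5 behind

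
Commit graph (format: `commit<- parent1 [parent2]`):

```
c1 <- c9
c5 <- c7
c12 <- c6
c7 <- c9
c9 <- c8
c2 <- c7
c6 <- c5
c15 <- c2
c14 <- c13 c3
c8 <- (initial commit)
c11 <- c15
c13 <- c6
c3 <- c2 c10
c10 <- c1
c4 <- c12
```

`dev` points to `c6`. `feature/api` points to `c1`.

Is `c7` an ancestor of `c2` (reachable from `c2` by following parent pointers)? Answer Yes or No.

Yes

Ancestors of c2 (commits reachable by following parents): {c2, c7, c8, c9}.
c7 is in that set, so it is an ancestor of c2.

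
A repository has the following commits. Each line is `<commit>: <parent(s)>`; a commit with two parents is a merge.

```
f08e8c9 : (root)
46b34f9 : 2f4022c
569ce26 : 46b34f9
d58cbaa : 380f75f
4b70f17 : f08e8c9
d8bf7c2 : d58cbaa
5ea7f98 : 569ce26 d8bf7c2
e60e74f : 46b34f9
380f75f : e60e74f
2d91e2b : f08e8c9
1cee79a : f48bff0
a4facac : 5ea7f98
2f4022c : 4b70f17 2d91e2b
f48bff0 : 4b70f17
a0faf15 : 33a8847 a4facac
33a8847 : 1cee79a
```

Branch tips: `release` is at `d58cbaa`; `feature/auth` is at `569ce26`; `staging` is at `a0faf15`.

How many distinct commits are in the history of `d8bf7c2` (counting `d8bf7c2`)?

9

Walking parent pointers from d8bf7c2: reachable set = {2d91e2b, 2f4022c, 380f75f, 46b34f9, 4b70f17, d58cbaa, d8bf7c2, e60e74f, f08e8c9}.
That is 9 commits.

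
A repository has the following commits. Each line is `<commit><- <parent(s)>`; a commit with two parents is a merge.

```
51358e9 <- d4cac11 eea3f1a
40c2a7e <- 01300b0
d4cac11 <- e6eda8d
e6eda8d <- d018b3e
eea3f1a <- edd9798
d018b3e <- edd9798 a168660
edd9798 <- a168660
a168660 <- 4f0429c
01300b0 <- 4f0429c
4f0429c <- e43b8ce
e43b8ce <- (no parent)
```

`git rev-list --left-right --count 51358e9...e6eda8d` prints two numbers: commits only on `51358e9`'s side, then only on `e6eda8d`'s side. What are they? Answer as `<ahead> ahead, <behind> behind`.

Reachable from 51358e9: {4f0429c, 51358e9, a168660, d018b3e, d4cac11, e43b8ce, e6eda8d, edd9798, eea3f1a}.
Reachable from e6eda8d: {4f0429c, a168660, d018b3e, e43b8ce, e6eda8d, edd9798}.
Only in 51358e9's history (ahead): {51358e9, d4cac11, eea3f1a} — 3.
Only in e6eda8d's history (behind): {} — 0.

3 ahead, 0 behind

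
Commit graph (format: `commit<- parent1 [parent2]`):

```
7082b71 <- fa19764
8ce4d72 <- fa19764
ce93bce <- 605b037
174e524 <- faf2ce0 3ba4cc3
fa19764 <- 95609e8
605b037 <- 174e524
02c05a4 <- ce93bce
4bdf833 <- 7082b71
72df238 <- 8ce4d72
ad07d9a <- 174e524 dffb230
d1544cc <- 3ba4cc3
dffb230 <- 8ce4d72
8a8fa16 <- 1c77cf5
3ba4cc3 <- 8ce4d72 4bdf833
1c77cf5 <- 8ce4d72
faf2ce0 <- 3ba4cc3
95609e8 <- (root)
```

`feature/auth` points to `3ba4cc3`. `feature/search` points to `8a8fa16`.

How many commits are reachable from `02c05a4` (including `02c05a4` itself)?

11

Walking parent pointers from 02c05a4: reachable set = {02c05a4, 174e524, 3ba4cc3, 4bdf833, 605b037, 7082b71, 8ce4d72, 95609e8, ce93bce, fa19764, faf2ce0}.
That is 11 commits.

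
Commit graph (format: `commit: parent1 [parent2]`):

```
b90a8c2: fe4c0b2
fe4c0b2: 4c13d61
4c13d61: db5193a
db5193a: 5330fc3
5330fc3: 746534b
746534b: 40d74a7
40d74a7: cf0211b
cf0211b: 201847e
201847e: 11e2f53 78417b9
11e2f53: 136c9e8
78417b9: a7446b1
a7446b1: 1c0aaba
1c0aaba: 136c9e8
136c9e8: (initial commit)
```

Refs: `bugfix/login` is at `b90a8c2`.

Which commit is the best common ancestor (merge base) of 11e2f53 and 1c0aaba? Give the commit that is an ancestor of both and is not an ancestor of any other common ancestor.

136c9e8

Ancestors of 11e2f53: {11e2f53, 136c9e8}.
Ancestors of 1c0aaba: {136c9e8, 1c0aaba}.
Common ancestors: {136c9e8}.
The only common ancestor is 136c9e8, so it is the merge base.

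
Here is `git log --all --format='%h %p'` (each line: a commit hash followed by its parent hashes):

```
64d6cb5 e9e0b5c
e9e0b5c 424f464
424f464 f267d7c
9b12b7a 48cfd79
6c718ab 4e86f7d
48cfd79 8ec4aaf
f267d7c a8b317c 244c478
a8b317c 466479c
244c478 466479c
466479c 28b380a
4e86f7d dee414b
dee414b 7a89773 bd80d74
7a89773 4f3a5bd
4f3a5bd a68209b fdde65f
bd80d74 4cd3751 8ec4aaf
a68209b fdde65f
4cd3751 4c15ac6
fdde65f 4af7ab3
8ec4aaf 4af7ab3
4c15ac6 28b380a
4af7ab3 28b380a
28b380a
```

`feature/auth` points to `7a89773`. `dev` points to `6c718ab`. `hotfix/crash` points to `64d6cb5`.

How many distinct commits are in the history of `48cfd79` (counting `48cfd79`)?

4

Walking parent pointers from 48cfd79: reachable set = {28b380a, 48cfd79, 4af7ab3, 8ec4aaf}.
That is 4 commits.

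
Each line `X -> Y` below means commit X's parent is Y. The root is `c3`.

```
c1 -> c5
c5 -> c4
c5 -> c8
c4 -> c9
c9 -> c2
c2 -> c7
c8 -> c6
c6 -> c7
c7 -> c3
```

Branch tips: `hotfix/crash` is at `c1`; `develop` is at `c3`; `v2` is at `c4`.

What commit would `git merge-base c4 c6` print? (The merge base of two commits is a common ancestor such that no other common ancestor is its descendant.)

Ancestors of c4: {c2, c3, c4, c7, c9}.
Ancestors of c6: {c3, c6, c7}.
Common ancestors: {c3, c7}.
Among these, c7 is not an ancestor of any other common ancestor — it is the merge base.

c7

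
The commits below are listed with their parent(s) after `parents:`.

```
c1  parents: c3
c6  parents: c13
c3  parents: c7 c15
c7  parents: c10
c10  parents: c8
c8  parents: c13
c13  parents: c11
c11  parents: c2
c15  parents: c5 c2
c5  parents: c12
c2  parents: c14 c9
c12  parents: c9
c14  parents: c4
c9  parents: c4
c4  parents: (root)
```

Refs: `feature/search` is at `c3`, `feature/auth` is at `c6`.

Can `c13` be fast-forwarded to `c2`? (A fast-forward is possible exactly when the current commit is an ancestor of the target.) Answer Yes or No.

No

A fast-forward from c13 to c2 is possible iff c13 is an ancestor of c2.
Ancestors of c2: {c14, c2, c4, c9}.
c13 is not among them, so fast-forward is not possible.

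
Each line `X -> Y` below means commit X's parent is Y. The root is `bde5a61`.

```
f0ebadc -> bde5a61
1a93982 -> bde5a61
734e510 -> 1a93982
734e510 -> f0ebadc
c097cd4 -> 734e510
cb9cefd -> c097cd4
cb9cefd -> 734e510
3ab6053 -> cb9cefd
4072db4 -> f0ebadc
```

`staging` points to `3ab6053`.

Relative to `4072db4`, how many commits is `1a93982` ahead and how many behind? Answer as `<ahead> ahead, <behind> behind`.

1 ahead, 2 behind

Reachable from 1a93982: {1a93982, bde5a61}.
Reachable from 4072db4: {4072db4, bde5a61, f0ebadc}.
Only in 1a93982's history (ahead): {1a93982} — 1.
Only in 4072db4's history (behind): {4072db4, f0ebadc} — 2.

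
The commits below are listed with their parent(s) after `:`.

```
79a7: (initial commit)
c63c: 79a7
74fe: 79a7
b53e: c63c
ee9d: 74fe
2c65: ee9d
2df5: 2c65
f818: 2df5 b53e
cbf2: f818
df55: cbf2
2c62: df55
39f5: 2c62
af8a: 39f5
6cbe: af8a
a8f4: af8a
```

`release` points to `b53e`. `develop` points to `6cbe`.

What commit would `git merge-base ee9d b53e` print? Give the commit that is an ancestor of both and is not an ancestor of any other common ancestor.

79a7

Ancestors of ee9d: {74fe, 79a7, ee9d}.
Ancestors of b53e: {79a7, b53e, c63c}.
Common ancestors: {79a7}.
The only common ancestor is 79a7, so it is the merge base.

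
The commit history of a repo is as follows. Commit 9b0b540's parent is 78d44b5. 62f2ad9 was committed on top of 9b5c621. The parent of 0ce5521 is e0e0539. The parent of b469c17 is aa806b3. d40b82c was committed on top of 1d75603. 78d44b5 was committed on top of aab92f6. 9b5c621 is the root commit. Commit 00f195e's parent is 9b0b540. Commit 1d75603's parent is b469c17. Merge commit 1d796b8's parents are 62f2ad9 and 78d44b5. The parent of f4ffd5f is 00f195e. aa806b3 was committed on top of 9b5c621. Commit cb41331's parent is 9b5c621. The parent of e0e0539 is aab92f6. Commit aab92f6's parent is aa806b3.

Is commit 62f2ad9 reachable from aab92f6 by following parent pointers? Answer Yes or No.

Ancestors of aab92f6: {9b5c621, aa806b3, aab92f6}.
62f2ad9 is not in that set, so it is not an ancestor of aab92f6.

No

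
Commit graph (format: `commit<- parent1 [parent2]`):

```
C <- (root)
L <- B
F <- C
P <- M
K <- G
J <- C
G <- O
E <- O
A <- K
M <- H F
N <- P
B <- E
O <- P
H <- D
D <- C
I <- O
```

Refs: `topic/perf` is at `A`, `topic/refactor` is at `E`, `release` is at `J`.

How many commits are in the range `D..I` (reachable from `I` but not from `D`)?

6

Reachable from I: {C, D, F, H, I, M, O, P}.
Reachable from D: {C, D}.
In I's history but not D's: {F, H, I, M, O, P} — 6 commits.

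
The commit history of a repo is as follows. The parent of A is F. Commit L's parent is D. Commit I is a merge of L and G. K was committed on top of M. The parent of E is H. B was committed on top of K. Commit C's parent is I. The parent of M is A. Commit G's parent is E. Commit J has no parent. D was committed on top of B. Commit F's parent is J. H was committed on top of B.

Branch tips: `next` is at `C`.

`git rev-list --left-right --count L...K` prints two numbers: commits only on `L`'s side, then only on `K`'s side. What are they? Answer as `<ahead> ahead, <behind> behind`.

Reachable from L: {A, B, D, F, J, K, L, M}.
Reachable from K: {A, F, J, K, M}.
Only in L's history (ahead): {B, D, L} — 3.
Only in K's history (behind): {} — 0.

3 ahead, 0 behind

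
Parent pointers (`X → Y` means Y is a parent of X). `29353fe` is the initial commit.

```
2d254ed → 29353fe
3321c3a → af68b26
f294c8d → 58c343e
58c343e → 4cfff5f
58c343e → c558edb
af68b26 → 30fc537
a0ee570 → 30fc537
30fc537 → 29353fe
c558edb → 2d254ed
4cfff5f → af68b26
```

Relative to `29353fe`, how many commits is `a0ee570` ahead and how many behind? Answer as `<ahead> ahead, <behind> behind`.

Reachable from a0ee570: {29353fe, 30fc537, a0ee570}.
Reachable from 29353fe: {29353fe}.
Only in a0ee570's history (ahead): {30fc537, a0ee570} — 2.
Only in 29353fe's history (behind): {} — 0.

2 ahead, 0 behind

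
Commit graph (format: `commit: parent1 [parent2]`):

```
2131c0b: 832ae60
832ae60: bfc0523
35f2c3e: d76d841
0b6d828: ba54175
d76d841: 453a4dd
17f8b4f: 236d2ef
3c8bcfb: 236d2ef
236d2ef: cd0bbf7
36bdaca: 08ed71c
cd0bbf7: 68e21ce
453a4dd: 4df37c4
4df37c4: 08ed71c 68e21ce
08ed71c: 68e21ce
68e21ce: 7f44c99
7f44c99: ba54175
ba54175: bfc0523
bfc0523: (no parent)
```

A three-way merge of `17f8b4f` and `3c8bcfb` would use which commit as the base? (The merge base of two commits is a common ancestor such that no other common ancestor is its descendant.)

Ancestors of 17f8b4f: {17f8b4f, 236d2ef, 68e21ce, 7f44c99, ba54175, bfc0523, cd0bbf7}.
Ancestors of 3c8bcfb: {236d2ef, 3c8bcfb, 68e21ce, 7f44c99, ba54175, bfc0523, cd0bbf7}.
Common ancestors: {236d2ef, 68e21ce, 7f44c99, ba54175, bfc0523, cd0bbf7}.
Among these, 236d2ef is not an ancestor of any other common ancestor — it is the merge base.

236d2ef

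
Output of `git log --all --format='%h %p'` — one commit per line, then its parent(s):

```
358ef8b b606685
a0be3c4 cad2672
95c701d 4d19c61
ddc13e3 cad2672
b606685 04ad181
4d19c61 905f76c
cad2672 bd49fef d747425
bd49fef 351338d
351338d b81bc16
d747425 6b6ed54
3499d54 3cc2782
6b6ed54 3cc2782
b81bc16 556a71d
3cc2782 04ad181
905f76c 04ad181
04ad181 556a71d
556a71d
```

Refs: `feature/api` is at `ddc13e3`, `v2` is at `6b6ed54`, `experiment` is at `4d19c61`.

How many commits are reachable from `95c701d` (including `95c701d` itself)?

5

Walking parent pointers from 95c701d: reachable set = {04ad181, 4d19c61, 556a71d, 905f76c, 95c701d}.
That is 5 commits.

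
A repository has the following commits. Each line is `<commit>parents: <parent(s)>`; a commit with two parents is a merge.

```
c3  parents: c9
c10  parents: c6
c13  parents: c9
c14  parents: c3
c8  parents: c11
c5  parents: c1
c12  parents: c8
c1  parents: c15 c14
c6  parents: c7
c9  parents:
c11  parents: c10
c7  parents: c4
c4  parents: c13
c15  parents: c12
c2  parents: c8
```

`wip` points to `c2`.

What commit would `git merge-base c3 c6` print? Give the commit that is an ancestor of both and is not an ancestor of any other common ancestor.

c9

Ancestors of c3: {c3, c9}.
Ancestors of c6: {c13, c4, c6, c7, c9}.
Common ancestors: {c9}.
The only common ancestor is c9, so it is the merge base.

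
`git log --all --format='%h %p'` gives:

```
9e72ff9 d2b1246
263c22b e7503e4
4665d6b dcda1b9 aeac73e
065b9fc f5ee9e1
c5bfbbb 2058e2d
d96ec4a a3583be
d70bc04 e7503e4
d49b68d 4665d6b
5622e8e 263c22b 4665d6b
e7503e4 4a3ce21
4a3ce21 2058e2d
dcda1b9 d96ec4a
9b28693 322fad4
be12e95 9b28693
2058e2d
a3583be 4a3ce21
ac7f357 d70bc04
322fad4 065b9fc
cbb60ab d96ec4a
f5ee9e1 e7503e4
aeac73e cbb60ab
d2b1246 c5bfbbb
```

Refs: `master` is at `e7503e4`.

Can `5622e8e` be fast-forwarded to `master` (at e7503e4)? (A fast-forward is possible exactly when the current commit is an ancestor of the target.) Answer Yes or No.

No

A fast-forward from 5622e8e to e7503e4 is possible iff 5622e8e is an ancestor of e7503e4.
Ancestors of e7503e4: {2058e2d, 4a3ce21, e7503e4}.
5622e8e is not among them, so fast-forward is not possible.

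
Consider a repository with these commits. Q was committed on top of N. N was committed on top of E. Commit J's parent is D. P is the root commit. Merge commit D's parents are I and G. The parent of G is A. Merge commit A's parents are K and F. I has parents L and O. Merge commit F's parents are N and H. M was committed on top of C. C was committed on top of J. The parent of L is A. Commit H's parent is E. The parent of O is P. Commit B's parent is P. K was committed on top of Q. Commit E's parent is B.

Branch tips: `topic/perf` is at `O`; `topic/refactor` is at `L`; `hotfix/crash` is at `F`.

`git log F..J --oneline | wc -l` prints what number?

9

Reachable from J: {A, B, D, E, F, G, H, I, J, K, L, N, O, P, Q}.
Reachable from F: {B, E, F, H, N, P}.
In J's history but not F's: {A, D, G, I, J, K, L, O, Q} — 9 commits.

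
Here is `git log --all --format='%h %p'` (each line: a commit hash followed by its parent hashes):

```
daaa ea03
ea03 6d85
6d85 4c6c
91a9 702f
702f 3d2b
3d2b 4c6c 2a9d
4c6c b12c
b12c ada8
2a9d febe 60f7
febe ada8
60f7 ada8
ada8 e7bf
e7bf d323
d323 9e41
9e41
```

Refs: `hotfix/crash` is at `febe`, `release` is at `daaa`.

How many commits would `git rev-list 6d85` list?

7

Walking parent pointers from 6d85: reachable set = {4c6c, 6d85, 9e41, ada8, b12c, d323, e7bf}.
That is 7 commits.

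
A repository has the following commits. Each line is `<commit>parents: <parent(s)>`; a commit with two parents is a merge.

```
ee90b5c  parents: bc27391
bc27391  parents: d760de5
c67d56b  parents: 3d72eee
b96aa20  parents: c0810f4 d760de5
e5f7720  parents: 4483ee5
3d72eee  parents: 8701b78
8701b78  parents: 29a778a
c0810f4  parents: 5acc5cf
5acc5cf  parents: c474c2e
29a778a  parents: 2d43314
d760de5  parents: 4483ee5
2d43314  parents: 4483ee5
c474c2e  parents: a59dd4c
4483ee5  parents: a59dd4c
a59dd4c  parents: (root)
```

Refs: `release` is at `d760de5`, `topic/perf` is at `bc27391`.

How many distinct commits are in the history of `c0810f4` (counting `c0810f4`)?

Walking parent pointers from c0810f4: reachable set = {5acc5cf, a59dd4c, c0810f4, c474c2e}.
That is 4 commits.

4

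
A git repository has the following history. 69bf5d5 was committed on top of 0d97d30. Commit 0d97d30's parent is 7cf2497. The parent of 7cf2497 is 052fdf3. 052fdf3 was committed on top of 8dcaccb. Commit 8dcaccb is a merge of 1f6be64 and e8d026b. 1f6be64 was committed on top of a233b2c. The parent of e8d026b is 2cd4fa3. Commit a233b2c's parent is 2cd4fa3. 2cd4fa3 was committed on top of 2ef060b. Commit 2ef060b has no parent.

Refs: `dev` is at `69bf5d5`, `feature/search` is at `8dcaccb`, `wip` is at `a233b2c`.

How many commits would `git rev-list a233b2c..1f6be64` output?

1

Reachable from 1f6be64: {1f6be64, 2cd4fa3, 2ef060b, a233b2c}.
Reachable from a233b2c: {2cd4fa3, 2ef060b, a233b2c}.
In 1f6be64's history but not a233b2c's: {1f6be64} — 1 commit.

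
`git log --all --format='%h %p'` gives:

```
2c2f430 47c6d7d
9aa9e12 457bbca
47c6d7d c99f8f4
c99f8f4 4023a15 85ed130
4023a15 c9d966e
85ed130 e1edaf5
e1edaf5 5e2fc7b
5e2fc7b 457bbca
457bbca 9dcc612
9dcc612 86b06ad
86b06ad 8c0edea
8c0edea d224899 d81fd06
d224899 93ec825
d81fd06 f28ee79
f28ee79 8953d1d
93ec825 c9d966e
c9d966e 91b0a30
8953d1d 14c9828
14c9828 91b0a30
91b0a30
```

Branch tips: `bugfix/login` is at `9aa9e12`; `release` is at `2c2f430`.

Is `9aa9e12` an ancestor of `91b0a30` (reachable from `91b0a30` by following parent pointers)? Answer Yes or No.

Ancestors of 91b0a30: {91b0a30}.
9aa9e12 is not in that set, so it is not an ancestor of 91b0a30.

No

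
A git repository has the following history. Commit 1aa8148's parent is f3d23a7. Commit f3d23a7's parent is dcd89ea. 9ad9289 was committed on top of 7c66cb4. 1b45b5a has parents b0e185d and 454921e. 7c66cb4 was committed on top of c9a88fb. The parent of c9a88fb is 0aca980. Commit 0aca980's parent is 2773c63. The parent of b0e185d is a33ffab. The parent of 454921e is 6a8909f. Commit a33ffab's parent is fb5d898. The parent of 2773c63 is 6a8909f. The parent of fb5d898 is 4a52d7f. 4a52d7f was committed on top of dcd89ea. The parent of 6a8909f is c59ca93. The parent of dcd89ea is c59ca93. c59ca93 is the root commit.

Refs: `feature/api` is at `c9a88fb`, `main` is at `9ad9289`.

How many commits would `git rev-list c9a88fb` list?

Walking parent pointers from c9a88fb: reachable set = {0aca980, 2773c63, 6a8909f, c59ca93, c9a88fb}.
That is 5 commits.

5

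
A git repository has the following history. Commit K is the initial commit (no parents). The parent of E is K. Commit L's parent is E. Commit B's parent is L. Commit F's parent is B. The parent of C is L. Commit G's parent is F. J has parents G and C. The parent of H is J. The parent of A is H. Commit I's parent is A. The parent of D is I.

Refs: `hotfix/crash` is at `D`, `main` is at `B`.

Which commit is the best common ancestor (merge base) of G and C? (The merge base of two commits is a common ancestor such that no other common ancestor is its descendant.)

L

Ancestors of G: {B, E, F, G, K, L}.
Ancestors of C: {C, E, K, L}.
Common ancestors: {E, K, L}.
Among these, L is not an ancestor of any other common ancestor — it is the merge base.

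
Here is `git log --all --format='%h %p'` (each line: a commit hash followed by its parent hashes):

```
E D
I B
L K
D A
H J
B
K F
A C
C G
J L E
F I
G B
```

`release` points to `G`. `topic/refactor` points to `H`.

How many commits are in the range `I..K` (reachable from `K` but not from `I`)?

Reachable from K: {B, F, I, K}.
Reachable from I: {B, I}.
In K's history but not I's: {F, K} — 2 commits.

2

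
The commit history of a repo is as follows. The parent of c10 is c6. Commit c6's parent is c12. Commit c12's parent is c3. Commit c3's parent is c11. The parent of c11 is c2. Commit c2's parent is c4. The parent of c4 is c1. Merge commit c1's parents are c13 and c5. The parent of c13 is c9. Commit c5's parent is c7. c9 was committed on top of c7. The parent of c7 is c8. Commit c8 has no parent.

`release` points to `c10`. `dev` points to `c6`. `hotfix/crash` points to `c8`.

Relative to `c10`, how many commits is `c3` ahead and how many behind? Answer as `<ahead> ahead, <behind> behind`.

0 ahead, 3 behind

Reachable from c3: {c1, c11, c13, c2, c3, c4, c5, c7, c8, c9}.
Reachable from c10: {c1, c10, c11, c12, c13, c2, c3, c4, c5, c6, c7, c8, c9}.
Only in c3's history (ahead): {} — 0.
Only in c10's history (behind): {c10, c12, c6} — 3.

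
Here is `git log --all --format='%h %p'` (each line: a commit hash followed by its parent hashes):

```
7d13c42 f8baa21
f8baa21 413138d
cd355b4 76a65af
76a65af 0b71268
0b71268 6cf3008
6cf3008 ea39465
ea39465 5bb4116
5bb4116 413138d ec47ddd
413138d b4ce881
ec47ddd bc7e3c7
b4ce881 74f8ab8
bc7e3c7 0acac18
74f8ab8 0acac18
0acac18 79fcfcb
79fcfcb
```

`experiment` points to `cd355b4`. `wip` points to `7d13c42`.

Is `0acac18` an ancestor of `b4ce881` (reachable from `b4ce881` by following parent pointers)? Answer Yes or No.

Yes

Ancestors of b4ce881 (commits reachable by following parents): {0acac18, 74f8ab8, 79fcfcb, b4ce881}.
0acac18 is in that set, so it is an ancestor of b4ce881.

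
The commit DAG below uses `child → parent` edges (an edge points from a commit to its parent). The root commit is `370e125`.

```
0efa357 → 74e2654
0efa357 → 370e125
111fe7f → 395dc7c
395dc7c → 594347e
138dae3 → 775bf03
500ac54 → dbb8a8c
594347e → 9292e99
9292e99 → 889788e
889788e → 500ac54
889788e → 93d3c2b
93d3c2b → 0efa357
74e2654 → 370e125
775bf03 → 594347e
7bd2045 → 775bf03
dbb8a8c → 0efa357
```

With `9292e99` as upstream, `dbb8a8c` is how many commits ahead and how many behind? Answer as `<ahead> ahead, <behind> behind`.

Reachable from dbb8a8c: {0efa357, 370e125, 74e2654, dbb8a8c}.
Reachable from 9292e99: {0efa357, 370e125, 500ac54, 74e2654, 889788e, 9292e99, 93d3c2b, dbb8a8c}.
Only in dbb8a8c's history (ahead): {} — 0.
Only in 9292e99's history (behind): {500ac54, 889788e, 9292e99, 93d3c2b} — 4.

0 ahead, 4 behind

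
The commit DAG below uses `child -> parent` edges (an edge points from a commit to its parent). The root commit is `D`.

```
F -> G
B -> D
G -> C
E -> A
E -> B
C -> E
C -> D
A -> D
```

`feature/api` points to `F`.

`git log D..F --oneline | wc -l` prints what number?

Reachable from F: {A, B, C, D, E, F, G}.
Reachable from D: {D}.
In F's history but not D's: {A, B, C, E, F, G} — 6 commits.

6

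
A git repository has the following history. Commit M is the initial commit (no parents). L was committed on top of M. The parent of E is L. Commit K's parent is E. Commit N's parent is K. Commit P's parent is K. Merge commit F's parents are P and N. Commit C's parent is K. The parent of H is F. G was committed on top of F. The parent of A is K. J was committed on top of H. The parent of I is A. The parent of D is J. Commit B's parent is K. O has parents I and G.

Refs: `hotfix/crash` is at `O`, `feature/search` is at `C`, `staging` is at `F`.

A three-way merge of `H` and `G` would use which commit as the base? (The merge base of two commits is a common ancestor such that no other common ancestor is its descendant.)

F

Ancestors of H: {E, F, H, K, L, M, N, P}.
Ancestors of G: {E, F, G, K, L, M, N, P}.
Common ancestors: {E, F, K, L, M, N, P}.
Among these, F is not an ancestor of any other common ancestor — it is the merge base.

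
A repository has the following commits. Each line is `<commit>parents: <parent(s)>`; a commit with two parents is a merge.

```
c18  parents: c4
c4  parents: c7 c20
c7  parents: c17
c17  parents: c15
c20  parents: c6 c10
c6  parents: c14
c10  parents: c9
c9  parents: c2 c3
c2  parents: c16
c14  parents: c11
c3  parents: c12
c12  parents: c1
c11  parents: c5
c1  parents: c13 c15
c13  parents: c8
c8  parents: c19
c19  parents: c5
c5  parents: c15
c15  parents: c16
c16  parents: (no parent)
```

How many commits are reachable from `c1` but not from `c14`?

4

Reachable from c1: {c1, c13, c15, c16, c19, c5, c8}.
Reachable from c14: {c11, c14, c15, c16, c5}.
In c1's history but not c14's: {c1, c13, c19, c8} — 4 commits.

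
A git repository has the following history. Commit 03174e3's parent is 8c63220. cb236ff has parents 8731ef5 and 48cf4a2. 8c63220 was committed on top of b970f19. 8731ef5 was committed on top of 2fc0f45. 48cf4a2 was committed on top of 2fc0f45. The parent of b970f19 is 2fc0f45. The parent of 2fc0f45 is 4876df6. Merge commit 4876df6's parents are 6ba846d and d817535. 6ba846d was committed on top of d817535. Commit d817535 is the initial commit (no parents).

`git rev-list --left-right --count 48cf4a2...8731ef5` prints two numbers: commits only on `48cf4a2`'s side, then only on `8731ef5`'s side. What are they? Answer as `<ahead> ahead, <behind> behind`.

Reachable from 48cf4a2: {2fc0f45, 4876df6, 48cf4a2, 6ba846d, d817535}.
Reachable from 8731ef5: {2fc0f45, 4876df6, 6ba846d, 8731ef5, d817535}.
Only in 48cf4a2's history (ahead): {48cf4a2} — 1.
Only in 8731ef5's history (behind): {8731ef5} — 1.

1 ahead, 1 behind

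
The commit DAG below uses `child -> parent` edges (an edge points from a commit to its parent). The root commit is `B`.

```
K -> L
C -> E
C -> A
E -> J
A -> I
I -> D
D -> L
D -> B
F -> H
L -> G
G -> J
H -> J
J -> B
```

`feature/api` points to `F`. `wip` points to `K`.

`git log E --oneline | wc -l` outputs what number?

3

Walking parent pointers from E: reachable set = {B, E, J}.
That is 3 commits.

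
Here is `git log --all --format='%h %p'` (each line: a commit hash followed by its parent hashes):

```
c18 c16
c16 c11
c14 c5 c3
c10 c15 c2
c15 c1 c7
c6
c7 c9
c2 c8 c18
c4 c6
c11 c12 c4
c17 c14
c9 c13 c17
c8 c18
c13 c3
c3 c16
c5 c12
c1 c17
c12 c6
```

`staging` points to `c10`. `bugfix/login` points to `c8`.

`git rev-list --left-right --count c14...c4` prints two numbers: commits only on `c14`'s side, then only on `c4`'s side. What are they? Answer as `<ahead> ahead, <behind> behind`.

6 ahead, 0 behind

Reachable from c14: {c11, c12, c14, c16, c3, c4, c5, c6}.
Reachable from c4: {c4, c6}.
Only in c14's history (ahead): {c11, c12, c14, c16, c3, c5} — 6.
Only in c4's history (behind): {} — 0.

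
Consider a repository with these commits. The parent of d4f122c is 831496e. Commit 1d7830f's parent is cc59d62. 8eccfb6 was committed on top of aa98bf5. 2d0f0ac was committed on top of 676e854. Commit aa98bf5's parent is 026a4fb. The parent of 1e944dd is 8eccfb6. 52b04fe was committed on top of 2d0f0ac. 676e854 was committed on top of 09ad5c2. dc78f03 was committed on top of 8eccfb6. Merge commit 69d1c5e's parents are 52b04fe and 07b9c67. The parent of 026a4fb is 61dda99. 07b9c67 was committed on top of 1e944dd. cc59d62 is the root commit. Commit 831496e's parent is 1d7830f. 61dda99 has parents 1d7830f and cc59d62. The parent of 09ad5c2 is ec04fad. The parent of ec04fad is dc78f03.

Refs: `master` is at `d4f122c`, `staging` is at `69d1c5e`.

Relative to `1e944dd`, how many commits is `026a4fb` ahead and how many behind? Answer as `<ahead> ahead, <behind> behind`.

0 ahead, 3 behind

Reachable from 026a4fb: {026a4fb, 1d7830f, 61dda99, cc59d62}.
Reachable from 1e944dd: {026a4fb, 1d7830f, 1e944dd, 61dda99, 8eccfb6, aa98bf5, cc59d62}.
Only in 026a4fb's history (ahead): {} — 0.
Only in 1e944dd's history (behind): {1e944dd, 8eccfb6, aa98bf5} — 3.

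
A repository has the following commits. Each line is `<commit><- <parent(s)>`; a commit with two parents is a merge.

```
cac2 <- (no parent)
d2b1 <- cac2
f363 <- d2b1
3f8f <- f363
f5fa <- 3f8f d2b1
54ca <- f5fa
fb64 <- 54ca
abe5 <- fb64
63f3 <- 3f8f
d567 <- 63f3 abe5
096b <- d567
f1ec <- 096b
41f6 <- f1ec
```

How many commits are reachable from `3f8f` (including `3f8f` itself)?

4

Walking parent pointers from 3f8f: reachable set = {3f8f, cac2, d2b1, f363}.
That is 4 commits.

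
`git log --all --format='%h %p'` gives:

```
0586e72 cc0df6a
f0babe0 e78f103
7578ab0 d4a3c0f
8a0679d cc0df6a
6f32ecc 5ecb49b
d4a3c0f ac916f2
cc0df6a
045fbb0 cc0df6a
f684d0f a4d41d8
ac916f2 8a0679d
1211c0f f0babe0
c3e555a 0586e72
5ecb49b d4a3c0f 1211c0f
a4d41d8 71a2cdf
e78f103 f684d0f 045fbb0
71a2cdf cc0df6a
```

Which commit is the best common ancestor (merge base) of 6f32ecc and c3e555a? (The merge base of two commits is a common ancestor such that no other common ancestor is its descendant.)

cc0df6a

Ancestors of 6f32ecc: {045fbb0, 1211c0f, 5ecb49b, 6f32ecc, 71a2cdf, 8a0679d, a4d41d8, ac916f2, cc0df6a, d4a3c0f, e78f103, f0babe0, f684d0f}.
Ancestors of c3e555a: {0586e72, c3e555a, cc0df6a}.
Common ancestors: {cc0df6a}.
The only common ancestor is cc0df6a, so it is the merge base.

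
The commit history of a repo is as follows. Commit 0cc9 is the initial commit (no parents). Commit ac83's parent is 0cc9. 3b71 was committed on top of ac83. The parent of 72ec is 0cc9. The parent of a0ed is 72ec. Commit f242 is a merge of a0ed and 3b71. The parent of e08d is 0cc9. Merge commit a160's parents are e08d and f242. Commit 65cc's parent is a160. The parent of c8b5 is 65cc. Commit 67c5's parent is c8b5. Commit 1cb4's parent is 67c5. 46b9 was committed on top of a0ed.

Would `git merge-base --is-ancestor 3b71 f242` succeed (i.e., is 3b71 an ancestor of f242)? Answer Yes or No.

Ancestors of f242 (commits reachable by following parents): {0cc9, 3b71, 72ec, a0ed, ac83, f242}.
3b71 is in that set, so it is an ancestor of f242.

Yes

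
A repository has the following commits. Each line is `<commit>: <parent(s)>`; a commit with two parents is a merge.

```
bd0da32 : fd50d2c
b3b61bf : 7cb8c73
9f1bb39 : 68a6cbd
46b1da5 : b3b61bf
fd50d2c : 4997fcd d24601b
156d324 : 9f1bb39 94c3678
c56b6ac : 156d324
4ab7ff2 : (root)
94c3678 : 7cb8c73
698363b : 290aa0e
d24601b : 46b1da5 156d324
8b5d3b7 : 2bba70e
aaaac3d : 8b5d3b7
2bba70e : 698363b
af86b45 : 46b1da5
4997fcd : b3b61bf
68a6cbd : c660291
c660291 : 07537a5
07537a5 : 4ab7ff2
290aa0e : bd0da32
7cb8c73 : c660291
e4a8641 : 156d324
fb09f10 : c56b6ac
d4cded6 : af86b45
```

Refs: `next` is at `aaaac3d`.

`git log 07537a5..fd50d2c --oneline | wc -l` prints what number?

11

Reachable from fd50d2c: {07537a5, 156d324, 46b1da5, 4997fcd, 4ab7ff2, 68a6cbd, 7cb8c73, 94c3678, 9f1bb39, b3b61bf, c660291, d24601b, fd50d2c}.
Reachable from 07537a5: {07537a5, 4ab7ff2}.
In fd50d2c's history but not 07537a5's: {156d324, 46b1da5, 4997fcd, 68a6cbd, 7cb8c73, 94c3678, 9f1bb39, b3b61bf, c660291, d24601b, fd50d2c} — 11 commits.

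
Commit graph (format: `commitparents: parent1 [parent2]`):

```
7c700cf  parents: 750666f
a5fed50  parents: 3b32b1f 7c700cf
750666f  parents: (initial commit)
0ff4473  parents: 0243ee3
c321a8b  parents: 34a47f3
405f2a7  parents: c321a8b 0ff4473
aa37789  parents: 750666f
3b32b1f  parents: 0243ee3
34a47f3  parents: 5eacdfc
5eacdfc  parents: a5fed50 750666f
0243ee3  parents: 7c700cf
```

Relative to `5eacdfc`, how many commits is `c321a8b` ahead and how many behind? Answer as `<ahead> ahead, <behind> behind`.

2 ahead, 0 behind

Reachable from c321a8b: {0243ee3, 34a47f3, 3b32b1f, 5eacdfc, 750666f, 7c700cf, a5fed50, c321a8b}.
Reachable from 5eacdfc: {0243ee3, 3b32b1f, 5eacdfc, 750666f, 7c700cf, a5fed50}.
Only in c321a8b's history (ahead): {34a47f3, c321a8b} — 2.
Only in 5eacdfc's history (behind): {} — 0.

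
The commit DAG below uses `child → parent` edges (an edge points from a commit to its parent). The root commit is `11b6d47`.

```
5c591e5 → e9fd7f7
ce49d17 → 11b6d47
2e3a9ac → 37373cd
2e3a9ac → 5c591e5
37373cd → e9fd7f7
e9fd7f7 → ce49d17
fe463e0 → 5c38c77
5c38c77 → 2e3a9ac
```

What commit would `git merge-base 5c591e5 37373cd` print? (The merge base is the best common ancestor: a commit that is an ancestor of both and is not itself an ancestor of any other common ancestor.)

Ancestors of 5c591e5: {11b6d47, 5c591e5, ce49d17, e9fd7f7}.
Ancestors of 37373cd: {11b6d47, 37373cd, ce49d17, e9fd7f7}.
Common ancestors: {11b6d47, ce49d17, e9fd7f7}.
Among these, e9fd7f7 is not an ancestor of any other common ancestor — it is the merge base.

e9fd7f7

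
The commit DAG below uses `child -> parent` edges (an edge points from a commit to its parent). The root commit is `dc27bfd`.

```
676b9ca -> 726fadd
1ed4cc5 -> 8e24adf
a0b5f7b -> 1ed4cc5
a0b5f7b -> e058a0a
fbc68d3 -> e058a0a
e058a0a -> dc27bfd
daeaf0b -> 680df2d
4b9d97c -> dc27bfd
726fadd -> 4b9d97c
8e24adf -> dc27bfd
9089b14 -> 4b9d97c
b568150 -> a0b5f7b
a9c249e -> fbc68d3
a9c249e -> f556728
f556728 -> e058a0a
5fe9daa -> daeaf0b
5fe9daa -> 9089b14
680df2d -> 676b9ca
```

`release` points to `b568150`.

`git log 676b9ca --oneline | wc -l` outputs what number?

Walking parent pointers from 676b9ca: reachable set = {4b9d97c, 676b9ca, 726fadd, dc27bfd}.
That is 4 commits.

4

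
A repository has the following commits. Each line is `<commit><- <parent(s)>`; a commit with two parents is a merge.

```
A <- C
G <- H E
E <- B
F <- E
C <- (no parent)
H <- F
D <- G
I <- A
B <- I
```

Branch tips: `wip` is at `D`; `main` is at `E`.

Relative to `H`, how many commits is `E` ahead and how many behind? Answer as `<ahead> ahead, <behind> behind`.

0 ahead, 2 behind

Reachable from E: {A, B, C, E, I}.
Reachable from H: {A, B, C, E, F, H, I}.
Only in E's history (ahead): {} — 0.
Only in H's history (behind): {F, H} — 2.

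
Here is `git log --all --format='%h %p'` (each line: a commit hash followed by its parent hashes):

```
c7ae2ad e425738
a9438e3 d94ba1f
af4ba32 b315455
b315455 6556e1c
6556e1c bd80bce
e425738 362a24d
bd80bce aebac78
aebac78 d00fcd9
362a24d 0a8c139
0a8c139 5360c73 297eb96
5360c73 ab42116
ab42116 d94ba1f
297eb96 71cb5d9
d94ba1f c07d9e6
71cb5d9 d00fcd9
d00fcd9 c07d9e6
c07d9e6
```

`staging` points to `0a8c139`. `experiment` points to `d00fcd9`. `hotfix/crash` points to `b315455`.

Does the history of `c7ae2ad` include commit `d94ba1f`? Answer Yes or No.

Yes

Ancestors of c7ae2ad (commits reachable by following parents): {0a8c139, 297eb96, 362a24d, 5360c73, 71cb5d9, ab42116, c07d9e6, c7ae2ad, d00fcd9, d94ba1f, e425738}.
d94ba1f is in that set, so it is an ancestor of c7ae2ad.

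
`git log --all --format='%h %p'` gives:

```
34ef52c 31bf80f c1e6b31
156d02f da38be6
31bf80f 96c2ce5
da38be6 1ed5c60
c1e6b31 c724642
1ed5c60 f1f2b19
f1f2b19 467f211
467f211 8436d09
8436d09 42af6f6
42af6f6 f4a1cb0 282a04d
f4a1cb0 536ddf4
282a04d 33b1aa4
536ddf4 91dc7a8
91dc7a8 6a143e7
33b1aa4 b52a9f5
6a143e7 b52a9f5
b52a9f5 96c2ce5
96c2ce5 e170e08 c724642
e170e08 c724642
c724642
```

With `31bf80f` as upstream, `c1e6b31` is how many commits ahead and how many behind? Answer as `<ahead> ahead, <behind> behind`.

Reachable from c1e6b31: {c1e6b31, c724642}.
Reachable from 31bf80f: {31bf80f, 96c2ce5, c724642, e170e08}.
Only in c1e6b31's history (ahead): {c1e6b31} — 1.
Only in 31bf80f's history (behind): {31bf80f, 96c2ce5, e170e08} — 3.

1 ahead, 3 behind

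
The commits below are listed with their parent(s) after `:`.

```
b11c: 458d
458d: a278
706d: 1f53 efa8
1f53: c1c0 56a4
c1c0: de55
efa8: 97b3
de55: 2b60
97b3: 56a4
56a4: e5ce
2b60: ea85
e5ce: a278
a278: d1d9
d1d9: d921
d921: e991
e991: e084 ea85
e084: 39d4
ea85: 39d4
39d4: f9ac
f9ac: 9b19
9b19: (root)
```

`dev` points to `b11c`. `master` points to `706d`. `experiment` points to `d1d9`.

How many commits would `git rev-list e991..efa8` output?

7

Reachable from efa8: {39d4, 56a4, 97b3, 9b19, a278, d1d9, d921, e084, e5ce, e991, ea85, efa8, f9ac}.
Reachable from e991: {39d4, 9b19, e084, e991, ea85, f9ac}.
In efa8's history but not e991's: {56a4, 97b3, a278, d1d9, d921, e5ce, efa8} — 7 commits.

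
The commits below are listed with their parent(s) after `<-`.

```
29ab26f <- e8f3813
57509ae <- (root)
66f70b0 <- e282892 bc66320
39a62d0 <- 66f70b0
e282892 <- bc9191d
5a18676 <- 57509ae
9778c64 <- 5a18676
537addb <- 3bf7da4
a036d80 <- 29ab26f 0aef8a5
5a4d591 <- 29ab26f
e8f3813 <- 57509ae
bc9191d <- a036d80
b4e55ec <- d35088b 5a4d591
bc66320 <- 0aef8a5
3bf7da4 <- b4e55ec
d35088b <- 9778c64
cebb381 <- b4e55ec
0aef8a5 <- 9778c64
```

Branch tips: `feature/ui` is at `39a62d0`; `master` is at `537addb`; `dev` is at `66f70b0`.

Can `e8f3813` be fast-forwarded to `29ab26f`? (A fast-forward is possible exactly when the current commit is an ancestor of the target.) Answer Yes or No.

Yes

A fast-forward from e8f3813 to 29ab26f is possible iff e8f3813 is an ancestor of 29ab26f.
Ancestors of 29ab26f: {29ab26f, 57509ae, e8f3813}.
e8f3813 is among them, so fast-forward is possible.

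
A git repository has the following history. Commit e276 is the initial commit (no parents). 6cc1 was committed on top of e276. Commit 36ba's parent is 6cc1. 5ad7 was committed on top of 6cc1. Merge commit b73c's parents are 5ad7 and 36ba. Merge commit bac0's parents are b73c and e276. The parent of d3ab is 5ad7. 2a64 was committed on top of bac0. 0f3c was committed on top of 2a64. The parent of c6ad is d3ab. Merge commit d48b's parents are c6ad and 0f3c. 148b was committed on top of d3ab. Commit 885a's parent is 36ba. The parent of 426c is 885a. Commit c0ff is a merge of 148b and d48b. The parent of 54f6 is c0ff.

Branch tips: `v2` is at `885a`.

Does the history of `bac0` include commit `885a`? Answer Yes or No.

No

Ancestors of bac0: {36ba, 5ad7, 6cc1, b73c, bac0, e276}.
885a is not in that set, so it is not an ancestor of bac0.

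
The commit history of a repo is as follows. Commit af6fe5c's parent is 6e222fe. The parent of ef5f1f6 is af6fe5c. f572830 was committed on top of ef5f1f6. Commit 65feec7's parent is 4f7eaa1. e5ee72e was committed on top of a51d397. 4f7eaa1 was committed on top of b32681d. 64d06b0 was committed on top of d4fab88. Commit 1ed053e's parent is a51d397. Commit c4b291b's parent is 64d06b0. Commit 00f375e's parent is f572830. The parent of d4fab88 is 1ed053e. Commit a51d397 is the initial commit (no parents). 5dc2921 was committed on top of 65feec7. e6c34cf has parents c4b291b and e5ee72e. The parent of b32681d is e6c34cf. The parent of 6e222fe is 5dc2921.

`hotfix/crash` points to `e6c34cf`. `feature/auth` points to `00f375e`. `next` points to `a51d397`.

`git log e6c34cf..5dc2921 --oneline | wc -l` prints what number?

4

Reachable from 5dc2921: {1ed053e, 4f7eaa1, 5dc2921, 64d06b0, 65feec7, a51d397, b32681d, c4b291b, d4fab88, e5ee72e, e6c34cf}.
Reachable from e6c34cf: {1ed053e, 64d06b0, a51d397, c4b291b, d4fab88, e5ee72e, e6c34cf}.
In 5dc2921's history but not e6c34cf's: {4f7eaa1, 5dc2921, 65feec7, b32681d} — 4 commits.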